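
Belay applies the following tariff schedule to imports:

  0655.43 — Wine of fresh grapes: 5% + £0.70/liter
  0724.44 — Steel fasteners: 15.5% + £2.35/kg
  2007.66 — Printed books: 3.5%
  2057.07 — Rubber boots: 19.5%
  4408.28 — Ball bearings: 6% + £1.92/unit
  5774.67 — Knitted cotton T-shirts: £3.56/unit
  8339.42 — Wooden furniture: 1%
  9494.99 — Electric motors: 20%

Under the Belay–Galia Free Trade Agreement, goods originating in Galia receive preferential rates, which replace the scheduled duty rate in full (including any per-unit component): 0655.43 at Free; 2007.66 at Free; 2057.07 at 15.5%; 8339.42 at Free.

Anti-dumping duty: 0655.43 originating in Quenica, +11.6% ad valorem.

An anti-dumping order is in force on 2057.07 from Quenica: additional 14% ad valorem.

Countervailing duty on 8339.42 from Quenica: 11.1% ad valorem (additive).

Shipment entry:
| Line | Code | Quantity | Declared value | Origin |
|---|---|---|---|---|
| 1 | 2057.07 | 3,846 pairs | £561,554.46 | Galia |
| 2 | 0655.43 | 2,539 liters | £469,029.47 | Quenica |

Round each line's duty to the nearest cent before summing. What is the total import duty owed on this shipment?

£166,677.13

Line 1 (2057.07, Galia, 3,846 pairs, £561,554.46):
Base rate for 2057.07 is 19.5%.
Origin Galia qualifies under the Belay–Galia agreement and 2057.07 is covered: preferential rate 15.5% applies instead.
The additional-duty order on 2057.07 targets Quenica, not Galia; it does not apply.
Duty = £561,554.46 × 15.5% = £87,040.94.
Line 2 (0655.43, Quenica, 2,539 liters, £469,029.47):
Base rate for 0655.43 is 5% + £0.70/liter.
0655.43 has an FTA preferential rate, but origin Quenica is not Galia; base rate stands.
Additional duty on 0655.43 from Quenica: +11.6%. Applied ad valorem rate: 5% + 11.6% = 16.6%.
Duty = £469,029.47 × 16.6% + 2,539 × £0.70 = £79,636.19.
Total = £87,040.94 + £79,636.19 = £166,677.13.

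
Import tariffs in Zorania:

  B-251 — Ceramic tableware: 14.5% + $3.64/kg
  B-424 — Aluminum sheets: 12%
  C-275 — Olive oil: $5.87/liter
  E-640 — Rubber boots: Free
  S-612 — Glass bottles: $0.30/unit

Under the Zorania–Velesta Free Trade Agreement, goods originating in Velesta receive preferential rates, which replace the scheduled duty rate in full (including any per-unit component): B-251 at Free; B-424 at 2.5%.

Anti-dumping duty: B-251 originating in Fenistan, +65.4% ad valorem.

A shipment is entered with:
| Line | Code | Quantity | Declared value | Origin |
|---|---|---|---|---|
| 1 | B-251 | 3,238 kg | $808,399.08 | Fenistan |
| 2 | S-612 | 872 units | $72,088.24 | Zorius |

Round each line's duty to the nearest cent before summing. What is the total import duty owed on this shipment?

Line 1 (B-251, Fenistan, 3,238 kg, $808,399.08):
Base rate for B-251 is 14.5% + $3.64/kg.
B-251 has an FTA preferential rate, but origin Fenistan is not Velesta; base rate stands.
Additional duty on B-251 from Fenistan: +65.4%. Applied ad valorem rate: 14.5% + 65.4% = 79.9%.
Duty = $808,399.08 × 79.9% + 3,238 × $3.64 = $657,697.18.
Line 2 (S-612, Zorius, 872 units, $72,088.24):
Base rate for S-612 is $0.30/unit.
Duty = 872 × $0.30 = $261.60.
Total = $657,697.18 + $261.60 = $657,958.78.

$657,958.78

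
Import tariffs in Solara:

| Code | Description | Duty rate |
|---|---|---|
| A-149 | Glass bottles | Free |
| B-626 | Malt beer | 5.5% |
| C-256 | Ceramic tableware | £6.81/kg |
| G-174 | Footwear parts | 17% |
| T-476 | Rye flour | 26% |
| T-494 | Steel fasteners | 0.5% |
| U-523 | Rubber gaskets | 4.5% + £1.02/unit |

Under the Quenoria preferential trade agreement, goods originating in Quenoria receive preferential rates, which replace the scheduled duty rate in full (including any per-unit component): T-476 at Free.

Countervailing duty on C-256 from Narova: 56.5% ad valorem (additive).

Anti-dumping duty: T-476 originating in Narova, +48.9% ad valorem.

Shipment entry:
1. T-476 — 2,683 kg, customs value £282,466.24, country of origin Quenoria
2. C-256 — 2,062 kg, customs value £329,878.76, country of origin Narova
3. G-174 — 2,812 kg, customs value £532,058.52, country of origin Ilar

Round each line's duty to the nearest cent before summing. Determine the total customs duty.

Line 1 (T-476, Quenoria, 2,683 kg, £282,466.24):
Base rate for T-476 is 26%.
Origin Quenoria qualifies under the Solara–Quenoria agreement and T-476 is covered: preferential rate Free applies instead.
The additional-duty order on T-476 targets Narova, not Quenoria; it does not apply.
Duty = £282,466.24 × 0% = £0.00.
Line 2 (C-256, Narova, 2,062 kg, £329,878.76):
Base rate for C-256 is £6.81/kg.
Additional duty on C-256 from Narova: +56.5% ad valorem. Applied ad valorem rate = 56.5%.
Duty = £329,878.76 × 56.5% + 2,062 × £6.81 = £200,423.72.
Line 3 (G-174, Ilar, 2,812 kg, £532,058.52):
Base rate for G-174 is 17%.
Duty = £532,058.52 × 17% = £90,449.95.
Total = £0.00 + £200,423.72 + £90,449.95 = £290,873.67.

£290,873.67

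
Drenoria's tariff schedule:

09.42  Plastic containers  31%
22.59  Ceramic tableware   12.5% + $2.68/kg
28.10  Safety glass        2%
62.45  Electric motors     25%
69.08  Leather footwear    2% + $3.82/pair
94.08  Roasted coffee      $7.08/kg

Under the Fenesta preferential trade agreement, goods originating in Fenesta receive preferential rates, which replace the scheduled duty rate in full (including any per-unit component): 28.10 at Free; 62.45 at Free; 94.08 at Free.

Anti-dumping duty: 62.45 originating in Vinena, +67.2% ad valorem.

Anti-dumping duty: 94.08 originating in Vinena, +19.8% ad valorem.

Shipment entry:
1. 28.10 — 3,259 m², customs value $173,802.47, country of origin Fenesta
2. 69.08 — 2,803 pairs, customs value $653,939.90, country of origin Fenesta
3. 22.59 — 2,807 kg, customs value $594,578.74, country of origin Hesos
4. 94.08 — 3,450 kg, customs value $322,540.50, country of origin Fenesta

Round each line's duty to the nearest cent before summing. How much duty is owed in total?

$105,631.36

Line 1 (28.10, Fenesta, 3,259 m², $173,802.47):
Base rate for 28.10 is 2%.
Origin Fenesta qualifies under the Drenoria–Fenesta agreement and 28.10 is covered: preferential rate Free applies instead.
Duty = $173,802.47 × 0% = $0.00.
Line 2 (69.08, Fenesta, 2,803 pairs, $653,939.90):
Base rate for 69.08 is 2% + $3.82/pair.
Origin Fenesta is the FTA partner but 69.08 is not on the preference list; base rate stands.
Duty = $653,939.90 × 2% + 2,803 × $3.82 = $23,786.26.
Line 3 (22.59, Hesos, 2,807 kg, $594,578.74):
Base rate for 22.59 is 12.5% + $2.68/kg.
Duty = $594,578.74 × 12.5% + 2,807 × $2.68 = $81,845.10.
Line 4 (94.08, Fenesta, 3,450 kg, $322,540.50):
Base rate for 94.08 is $7.08/kg.
Origin Fenesta qualifies under the Drenoria–Fenesta agreement and 94.08 is covered: preferential rate Free applies instead.
The additional-duty order on 94.08 targets Vinena, not Fenesta; it does not apply.
Duty = $322,540.50 × 0% = $0.00.
Total = $0.00 + $23,786.26 + $81,845.10 + $0.00 = $105,631.36.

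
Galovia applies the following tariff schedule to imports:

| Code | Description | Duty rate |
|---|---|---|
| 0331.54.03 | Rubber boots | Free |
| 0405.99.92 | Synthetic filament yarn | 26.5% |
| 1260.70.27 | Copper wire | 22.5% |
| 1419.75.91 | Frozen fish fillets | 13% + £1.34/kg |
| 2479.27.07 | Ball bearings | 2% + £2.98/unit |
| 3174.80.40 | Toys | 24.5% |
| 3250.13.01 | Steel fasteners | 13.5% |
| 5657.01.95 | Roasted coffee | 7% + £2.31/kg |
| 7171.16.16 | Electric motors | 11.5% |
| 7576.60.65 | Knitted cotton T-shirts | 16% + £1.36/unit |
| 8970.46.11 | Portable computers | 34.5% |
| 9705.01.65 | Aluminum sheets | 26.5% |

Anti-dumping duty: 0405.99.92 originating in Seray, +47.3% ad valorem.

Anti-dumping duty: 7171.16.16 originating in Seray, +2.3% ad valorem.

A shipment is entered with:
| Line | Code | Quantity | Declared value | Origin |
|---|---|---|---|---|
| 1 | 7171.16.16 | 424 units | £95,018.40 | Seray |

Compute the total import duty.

Line 1 (7171.16.16, Seray, 424 units, £95,018.40):
Base rate for 7171.16.16 is 11.5%.
Additional duty on 7171.16.16 from Seray: +2.3%. Applied ad valorem rate: 11.5% + 2.3% = 13.8%.
Duty = £95,018.40 × 13.8% = £13,112.54.

£13,112.54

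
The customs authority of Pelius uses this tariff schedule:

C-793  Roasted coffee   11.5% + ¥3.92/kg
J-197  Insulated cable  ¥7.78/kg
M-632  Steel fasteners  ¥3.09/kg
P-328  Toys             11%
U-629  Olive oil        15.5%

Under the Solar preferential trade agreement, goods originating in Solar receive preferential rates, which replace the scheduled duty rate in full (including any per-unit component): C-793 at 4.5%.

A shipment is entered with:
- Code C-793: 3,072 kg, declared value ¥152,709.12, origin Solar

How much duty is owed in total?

Line 1 (C-793, Solar, 3,072 kg, ¥152,709.12):
Base rate for C-793 is 11.5% + ¥3.92/kg.
Origin Solar qualifies under the Pelius–Solar agreement and C-793 is covered: preferential rate 4.5% applies instead.
Duty = ¥152,709.12 × 4.5% = ¥6,871.91.

¥6,871.91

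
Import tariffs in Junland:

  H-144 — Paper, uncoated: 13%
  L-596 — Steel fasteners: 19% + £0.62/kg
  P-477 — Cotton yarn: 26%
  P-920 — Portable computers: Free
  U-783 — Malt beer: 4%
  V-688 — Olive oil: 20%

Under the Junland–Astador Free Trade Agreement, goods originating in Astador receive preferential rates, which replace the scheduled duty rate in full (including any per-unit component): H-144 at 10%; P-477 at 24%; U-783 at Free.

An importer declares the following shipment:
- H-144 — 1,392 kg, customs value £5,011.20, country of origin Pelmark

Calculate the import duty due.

£651.46

Line 1 (H-144, Pelmark, 1,392 kg, £5,011.20):
Base rate for H-144 is 13%.
H-144 has an FTA preferential rate, but origin Pelmark is not Astador; base rate stands.
Duty = £5,011.20 × 13% = £651.46.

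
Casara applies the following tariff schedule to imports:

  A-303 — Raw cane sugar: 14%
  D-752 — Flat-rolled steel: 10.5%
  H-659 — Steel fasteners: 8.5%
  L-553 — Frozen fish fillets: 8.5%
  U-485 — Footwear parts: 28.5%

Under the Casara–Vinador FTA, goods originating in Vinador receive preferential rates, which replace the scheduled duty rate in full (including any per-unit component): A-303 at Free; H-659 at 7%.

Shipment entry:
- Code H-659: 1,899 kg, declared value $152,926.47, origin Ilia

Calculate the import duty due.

$12,998.75

Line 1 (H-659, Ilia, 1,899 kg, $152,926.47):
Base rate for H-659 is 8.5%.
H-659 has an FTA preferential rate, but origin Ilia is not Vinador; base rate stands.
Duty = $152,926.47 × 8.5% = $12,998.75.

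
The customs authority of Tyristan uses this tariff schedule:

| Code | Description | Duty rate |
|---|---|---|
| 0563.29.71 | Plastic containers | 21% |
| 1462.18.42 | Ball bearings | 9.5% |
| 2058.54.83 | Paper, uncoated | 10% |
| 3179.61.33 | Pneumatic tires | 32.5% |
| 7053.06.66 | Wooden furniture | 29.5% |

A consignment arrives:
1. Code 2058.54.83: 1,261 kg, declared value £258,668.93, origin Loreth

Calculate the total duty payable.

£25,866.89

Line 1 (2058.54.83, Loreth, 1,261 kg, £258,668.93):
Base rate for 2058.54.83 is 10%.
Duty = £258,668.93 × 10% = £25,866.89.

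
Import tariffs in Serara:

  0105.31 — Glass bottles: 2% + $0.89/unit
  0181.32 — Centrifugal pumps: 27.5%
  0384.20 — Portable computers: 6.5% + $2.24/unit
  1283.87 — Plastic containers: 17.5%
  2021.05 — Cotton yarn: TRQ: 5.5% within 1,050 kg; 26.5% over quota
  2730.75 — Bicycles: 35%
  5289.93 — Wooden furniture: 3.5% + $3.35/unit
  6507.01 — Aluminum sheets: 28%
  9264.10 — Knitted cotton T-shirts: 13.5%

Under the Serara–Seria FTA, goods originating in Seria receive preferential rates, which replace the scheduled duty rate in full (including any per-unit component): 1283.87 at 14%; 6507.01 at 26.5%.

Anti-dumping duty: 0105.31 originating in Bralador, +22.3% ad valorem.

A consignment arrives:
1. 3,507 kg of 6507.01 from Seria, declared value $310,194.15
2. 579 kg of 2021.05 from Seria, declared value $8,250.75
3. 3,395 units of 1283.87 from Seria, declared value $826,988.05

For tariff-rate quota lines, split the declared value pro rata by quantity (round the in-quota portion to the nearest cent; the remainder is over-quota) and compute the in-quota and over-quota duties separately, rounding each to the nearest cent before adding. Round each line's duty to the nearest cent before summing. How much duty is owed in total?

Line 1 (6507.01, Seria, 3,507 kg, $310,194.15):
Base rate for 6507.01 is 28%.
Origin Seria qualifies under the Serara–Seria agreement and 6507.01 is covered: preferential rate 26.5% applies instead.
Duty = $310,194.15 × 26.5% = $82,201.45.
Line 2 (2021.05, Seria, 579 kg, $8,250.75):
Code 2021.05 is under a tariff-rate quota (threshold 1,050 kg). Quantity 579 kg is within the quota, so the in-quota rate 5.5% applies to the full value.
Duty = $8,250.75 × 5.5% = $453.79.
Line 3 (1283.87, Seria, 3,395 units, $826,988.05):
Base rate for 1283.87 is 17.5%.
Origin Seria qualifies under the Serara–Seria agreement and 1283.87 is covered: preferential rate 14% applies instead.
Duty = $826,988.05 × 14% = $115,778.33.
Total = $82,201.45 + $453.79 + $115,778.33 = $198,433.57.

$198,433.57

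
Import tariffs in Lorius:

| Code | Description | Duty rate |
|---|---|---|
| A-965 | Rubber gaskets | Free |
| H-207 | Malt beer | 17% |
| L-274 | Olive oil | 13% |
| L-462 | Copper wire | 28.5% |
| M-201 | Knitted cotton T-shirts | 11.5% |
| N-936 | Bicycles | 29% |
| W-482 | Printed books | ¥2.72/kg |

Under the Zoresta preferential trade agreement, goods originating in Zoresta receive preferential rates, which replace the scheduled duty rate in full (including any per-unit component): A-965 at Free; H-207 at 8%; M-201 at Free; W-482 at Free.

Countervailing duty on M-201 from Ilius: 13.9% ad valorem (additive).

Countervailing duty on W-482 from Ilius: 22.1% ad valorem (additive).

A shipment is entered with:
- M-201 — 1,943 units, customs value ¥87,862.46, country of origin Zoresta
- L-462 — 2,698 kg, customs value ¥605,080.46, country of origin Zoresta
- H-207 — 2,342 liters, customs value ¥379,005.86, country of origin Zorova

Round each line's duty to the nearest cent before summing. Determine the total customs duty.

Line 1 (M-201, Zoresta, 1,943 units, ¥87,862.46):
Base rate for M-201 is 11.5%.
Origin Zoresta qualifies under the Lorius–Zoresta agreement and M-201 is covered: preferential rate Free applies instead.
The additional-duty order on M-201 targets Ilius, not Zoresta; it does not apply.
Duty = ¥87,862.46 × 0% = ¥0.00.
Line 2 (L-462, Zoresta, 2,698 kg, ¥605,080.46):
Base rate for L-462 is 28.5%.
Origin Zoresta is the FTA partner but L-462 is not on the preference list; base rate stands.
Duty = ¥605,080.46 × 28.5% = ¥172,447.93.
Line 3 (H-207, Zorova, 2,342 liters, ¥379,005.86):
Base rate for H-207 is 17%.
H-207 has an FTA preferential rate, but origin Zorova is not Zoresta; base rate stands.
Duty = ¥379,005.86 × 17% = ¥64,431.00.
Total = ¥0.00 + ¥172,447.93 + ¥64,431.00 = ¥236,878.93.

¥236,878.93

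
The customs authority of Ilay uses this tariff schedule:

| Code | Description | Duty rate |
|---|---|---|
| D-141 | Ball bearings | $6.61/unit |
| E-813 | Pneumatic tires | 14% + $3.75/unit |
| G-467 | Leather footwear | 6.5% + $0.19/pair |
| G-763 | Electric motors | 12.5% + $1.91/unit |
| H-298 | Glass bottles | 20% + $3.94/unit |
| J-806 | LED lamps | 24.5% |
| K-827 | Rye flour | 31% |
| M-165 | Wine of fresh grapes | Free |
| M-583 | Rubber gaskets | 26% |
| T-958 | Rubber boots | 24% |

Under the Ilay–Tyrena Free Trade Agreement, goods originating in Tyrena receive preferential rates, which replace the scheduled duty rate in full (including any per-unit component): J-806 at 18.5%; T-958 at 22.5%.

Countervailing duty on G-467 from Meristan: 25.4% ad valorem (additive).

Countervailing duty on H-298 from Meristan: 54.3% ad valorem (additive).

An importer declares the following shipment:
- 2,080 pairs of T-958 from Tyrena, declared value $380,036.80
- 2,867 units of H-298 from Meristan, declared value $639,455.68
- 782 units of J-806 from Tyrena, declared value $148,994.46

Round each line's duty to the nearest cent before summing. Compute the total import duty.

Line 1 (T-958, Tyrena, 2,080 pairs, $380,036.80):
Base rate for T-958 is 24%.
Origin Tyrena qualifies under the Ilay–Tyrena agreement and T-958 is covered: preferential rate 22.5% applies instead.
Duty = $380,036.80 × 22.5% = $85,508.28.
Line 2 (H-298, Meristan, 2,867 units, $639,455.68):
Base rate for H-298 is 20% + $3.94/unit.
Additional duty on H-298 from Meristan: +54.3%. Applied ad valorem rate: 20% + 54.3% = 74.3%.
Duty = $639,455.68 × 74.3% + 2,867 × $3.94 = $486,411.55.
Line 3 (J-806, Tyrena, 782 units, $148,994.46):
Base rate for J-806 is 24.5%.
Origin Tyrena qualifies under the Ilay–Tyrena agreement and J-806 is covered: preferential rate 18.5% applies instead.
Duty = $148,994.46 × 18.5% = $27,563.98.
Total = $85,508.28 + $486,411.55 + $27,563.98 = $599,483.81.

$599,483.81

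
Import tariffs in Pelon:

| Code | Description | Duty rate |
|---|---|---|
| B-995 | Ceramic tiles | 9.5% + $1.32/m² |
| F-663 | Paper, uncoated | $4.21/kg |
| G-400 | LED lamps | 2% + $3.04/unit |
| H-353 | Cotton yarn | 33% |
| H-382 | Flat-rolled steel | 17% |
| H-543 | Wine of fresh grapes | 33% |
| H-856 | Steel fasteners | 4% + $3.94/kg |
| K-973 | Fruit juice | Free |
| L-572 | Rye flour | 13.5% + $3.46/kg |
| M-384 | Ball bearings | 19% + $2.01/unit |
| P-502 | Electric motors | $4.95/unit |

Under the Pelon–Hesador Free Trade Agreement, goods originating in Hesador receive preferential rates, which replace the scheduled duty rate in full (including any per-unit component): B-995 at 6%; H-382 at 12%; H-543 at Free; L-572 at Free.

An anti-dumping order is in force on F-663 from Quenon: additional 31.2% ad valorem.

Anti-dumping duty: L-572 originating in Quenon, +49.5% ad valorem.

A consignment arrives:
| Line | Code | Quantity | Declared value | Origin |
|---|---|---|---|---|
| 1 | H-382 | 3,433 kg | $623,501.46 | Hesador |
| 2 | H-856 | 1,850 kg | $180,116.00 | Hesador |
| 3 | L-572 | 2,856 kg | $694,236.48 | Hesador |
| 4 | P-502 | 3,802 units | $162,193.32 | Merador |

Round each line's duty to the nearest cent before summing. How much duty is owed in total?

$108,133.72

Line 1 (H-382, Hesador, 3,433 kg, $623,501.46):
Base rate for H-382 is 17%.
Origin Hesador qualifies under the Pelon–Hesador agreement and H-382 is covered: preferential rate 12% applies instead.
Duty = $623,501.46 × 12% = $74,820.18.
Line 2 (H-856, Hesador, 1,850 kg, $180,116.00):
Base rate for H-856 is 4% + $3.94/kg.
Origin Hesador is the FTA partner but H-856 is not on the preference list; base rate stands.
Duty = $180,116.00 × 4% + 1,850 × $3.94 = $14,493.64.
Line 3 (L-572, Hesador, 2,856 kg, $694,236.48):
Base rate for L-572 is 13.5% + $3.46/kg.
Origin Hesador qualifies under the Pelon–Hesador agreement and L-572 is covered: preferential rate Free applies instead.
The additional-duty order on L-572 targets Quenon, not Hesador; it does not apply.
Duty = $694,236.48 × 0% = $0.00.
Line 4 (P-502, Merador, 3,802 units, $162,193.32):
Base rate for P-502 is $4.95/unit.
Duty = 3,802 × $4.95 = $18,819.90.
Total = $74,820.18 + $14,493.64 + $0.00 + $18,819.90 = $108,133.72.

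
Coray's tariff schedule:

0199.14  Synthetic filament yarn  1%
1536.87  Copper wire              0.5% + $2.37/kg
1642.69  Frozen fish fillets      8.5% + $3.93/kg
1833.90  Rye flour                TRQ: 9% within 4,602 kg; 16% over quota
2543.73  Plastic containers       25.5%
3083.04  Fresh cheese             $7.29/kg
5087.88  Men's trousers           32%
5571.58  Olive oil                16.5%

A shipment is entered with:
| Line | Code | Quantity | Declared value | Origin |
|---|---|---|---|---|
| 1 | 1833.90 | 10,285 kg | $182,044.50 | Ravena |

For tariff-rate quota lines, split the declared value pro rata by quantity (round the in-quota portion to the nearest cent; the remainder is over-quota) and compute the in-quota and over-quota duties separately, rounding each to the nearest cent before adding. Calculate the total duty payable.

Line 1 (1833.90, Ravena, 10,285 kg, $182,044.50):
Code 1833.90 is under a tariff-rate quota (threshold 4,602 kg). In-quota: 4,602 kg at 9%; over-quota: 5,683 kg at 16%.
Pro-rata value split: in-quota = $182,044.50 × 4,602/10,285 = $81,455.40; over-quota = $182,044.50 − $81,455.40 = $100,589.10.
In-quota duty = $81,455.40 × 9% = $7,330.99. Over-quota duty = $100,589.10 × 16% = $16,094.26.
Line duty = $7,330.99 + $16,094.26 = $23,425.25.

$23,425.25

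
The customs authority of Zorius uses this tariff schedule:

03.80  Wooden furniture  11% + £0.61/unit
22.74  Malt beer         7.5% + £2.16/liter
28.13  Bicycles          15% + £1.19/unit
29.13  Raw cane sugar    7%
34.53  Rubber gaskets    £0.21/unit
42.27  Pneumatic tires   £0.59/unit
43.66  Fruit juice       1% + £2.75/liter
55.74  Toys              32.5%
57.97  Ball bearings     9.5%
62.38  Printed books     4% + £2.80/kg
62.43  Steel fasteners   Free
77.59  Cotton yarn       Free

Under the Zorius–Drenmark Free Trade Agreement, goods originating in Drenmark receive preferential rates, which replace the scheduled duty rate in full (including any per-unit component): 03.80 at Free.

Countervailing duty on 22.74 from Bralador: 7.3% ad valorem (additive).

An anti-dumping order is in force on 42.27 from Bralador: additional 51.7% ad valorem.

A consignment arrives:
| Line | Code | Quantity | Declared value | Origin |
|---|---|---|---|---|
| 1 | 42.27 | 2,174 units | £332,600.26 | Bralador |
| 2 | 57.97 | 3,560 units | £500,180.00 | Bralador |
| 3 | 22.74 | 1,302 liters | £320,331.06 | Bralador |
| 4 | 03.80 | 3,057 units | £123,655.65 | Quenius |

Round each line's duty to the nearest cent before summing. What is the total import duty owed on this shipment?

£286,442.30

Line 1 (42.27, Bralador, 2,174 units, £332,600.26):
Base rate for 42.27 is £0.59/unit.
Additional duty on 42.27 from Bralador: +51.7% ad valorem. Applied ad valorem rate = 51.7%.
Duty = £332,600.26 × 51.7% + 2,174 × £0.59 = £173,236.99.
Line 2 (57.97, Bralador, 3,560 units, £500,180.00):
Base rate for 57.97 is 9.5%.
Duty = £500,180.00 × 9.5% = £47,517.10.
Line 3 (22.74, Bralador, 1,302 liters, £320,331.06):
Base rate for 22.74 is 7.5% + £2.16/liter.
Additional duty on 22.74 from Bralador: +7.3%. Applied ad valorem rate: 7.5% + 7.3% = 14.8%.
Duty = £320,331.06 × 14.8% + 1,302 × £2.16 = £50,221.32.
Line 4 (03.80, Quenius, 3,057 units, £123,655.65):
Base rate for 03.80 is 11% + £0.61/unit.
03.80 has an FTA preferential rate, but origin Quenius is not Drenmark; base rate stands.
Duty = £123,655.65 × 11% + 3,057 × £0.61 = £15,466.89.
Total = £173,236.99 + £47,517.10 + £50,221.32 + £15,466.89 = £286,442.30.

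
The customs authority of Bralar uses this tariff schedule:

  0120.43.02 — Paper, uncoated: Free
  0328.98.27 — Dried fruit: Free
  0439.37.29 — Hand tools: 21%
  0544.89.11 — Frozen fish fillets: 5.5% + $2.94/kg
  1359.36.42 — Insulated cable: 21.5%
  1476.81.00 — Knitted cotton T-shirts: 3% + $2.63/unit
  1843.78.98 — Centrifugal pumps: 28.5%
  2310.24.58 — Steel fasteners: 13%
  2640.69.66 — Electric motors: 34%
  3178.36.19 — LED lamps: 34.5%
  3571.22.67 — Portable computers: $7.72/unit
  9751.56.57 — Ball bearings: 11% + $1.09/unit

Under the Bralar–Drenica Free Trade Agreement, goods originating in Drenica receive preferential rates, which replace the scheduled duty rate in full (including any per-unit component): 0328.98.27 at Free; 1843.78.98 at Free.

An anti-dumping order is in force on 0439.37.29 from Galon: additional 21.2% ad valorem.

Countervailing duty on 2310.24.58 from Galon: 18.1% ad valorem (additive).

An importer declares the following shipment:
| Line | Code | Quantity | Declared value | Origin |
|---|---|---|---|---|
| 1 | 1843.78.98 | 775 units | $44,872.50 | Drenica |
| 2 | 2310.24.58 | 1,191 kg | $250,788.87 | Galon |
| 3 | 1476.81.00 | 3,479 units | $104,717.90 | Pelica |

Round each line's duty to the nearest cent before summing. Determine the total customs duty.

$90,286.65

Line 1 (1843.78.98, Drenica, 775 units, $44,872.50):
Base rate for 1843.78.98 is 28.5%.
Origin Drenica qualifies under the Bralar–Drenica agreement and 1843.78.98 is covered: preferential rate Free applies instead.
Duty = $44,872.50 × 0% = $0.00.
Line 2 (2310.24.58, Galon, 1,191 kg, $250,788.87):
Base rate for 2310.24.58 is 13%.
Additional duty on 2310.24.58 from Galon: +18.1%. Applied ad valorem rate: 13% + 18.1% = 31.1%.
Duty = $250,788.87 × 31.1% = $77,995.34.
Line 3 (1476.81.00, Pelica, 3,479 units, $104,717.90):
Base rate for 1476.81.00 is 3% + $2.63/unit.
Duty = $104,717.90 × 3% + 3,479 × $2.63 = $12,291.31.
Total = $0.00 + $77,995.34 + $12,291.31 = $90,286.65.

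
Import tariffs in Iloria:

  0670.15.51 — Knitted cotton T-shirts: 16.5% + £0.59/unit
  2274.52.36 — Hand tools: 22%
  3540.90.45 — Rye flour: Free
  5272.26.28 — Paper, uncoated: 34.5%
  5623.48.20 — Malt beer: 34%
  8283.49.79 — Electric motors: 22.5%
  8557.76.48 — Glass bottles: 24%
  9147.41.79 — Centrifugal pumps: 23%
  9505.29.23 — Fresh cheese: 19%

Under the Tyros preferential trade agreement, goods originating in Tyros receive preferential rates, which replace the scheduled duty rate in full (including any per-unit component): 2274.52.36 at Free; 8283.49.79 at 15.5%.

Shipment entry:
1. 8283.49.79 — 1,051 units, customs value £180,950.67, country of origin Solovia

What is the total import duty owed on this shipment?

£40,713.90

Line 1 (8283.49.79, Solovia, 1,051 units, £180,950.67):
Base rate for 8283.49.79 is 22.5%.
8283.49.79 has an FTA preferential rate, but origin Solovia is not Tyros; base rate stands.
Duty = £180,950.67 × 22.5% = £40,713.90.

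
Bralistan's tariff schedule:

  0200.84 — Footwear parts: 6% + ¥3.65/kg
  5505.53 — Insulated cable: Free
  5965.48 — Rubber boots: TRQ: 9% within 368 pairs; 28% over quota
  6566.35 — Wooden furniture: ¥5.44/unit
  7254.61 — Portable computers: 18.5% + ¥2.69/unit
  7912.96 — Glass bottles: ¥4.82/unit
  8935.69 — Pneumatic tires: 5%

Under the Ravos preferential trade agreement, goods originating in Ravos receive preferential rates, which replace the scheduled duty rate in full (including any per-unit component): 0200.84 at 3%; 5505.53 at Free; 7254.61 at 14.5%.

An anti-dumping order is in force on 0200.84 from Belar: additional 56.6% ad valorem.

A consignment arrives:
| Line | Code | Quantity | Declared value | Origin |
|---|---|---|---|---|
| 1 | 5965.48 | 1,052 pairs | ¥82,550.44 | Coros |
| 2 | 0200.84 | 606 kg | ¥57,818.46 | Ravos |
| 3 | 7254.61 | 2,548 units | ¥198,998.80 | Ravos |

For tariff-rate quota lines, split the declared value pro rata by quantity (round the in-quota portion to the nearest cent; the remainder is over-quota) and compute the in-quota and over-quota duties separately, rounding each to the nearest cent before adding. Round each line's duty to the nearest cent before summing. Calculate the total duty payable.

Line 1 (5965.48, Coros, 1,052 pairs, ¥82,550.44):
Code 5965.48 is under a tariff-rate quota (threshold 368 pairs). In-quota: 368 pairs at 9%; over-quota: 684 pairs at 28%.
Pro-rata value split: in-quota = ¥82,550.44 × 368/1,052 = ¥28,876.96; over-quota = ¥82,550.44 − ¥28,876.96 = ¥53,673.48.
In-quota duty = ¥28,876.96 × 9% = ¥2,598.93. Over-quota duty = ¥53,673.48 × 28% = ¥15,028.57.
Line duty = ¥2,598.93 + ¥15,028.57 = ¥17,627.50.
Line 2 (0200.84, Ravos, 606 kg, ¥57,818.46):
Base rate for 0200.84 is 6% + ¥3.65/kg.
Origin Ravos qualifies under the Bralistan–Ravos agreement and 0200.84 is covered: preferential rate 3% applies instead.
The additional-duty order on 0200.84 targets Belar, not Ravos; it does not apply.
Duty = ¥57,818.46 × 3% = ¥1,734.55.
Line 3 (7254.61, Ravos, 2,548 units, ¥198,998.80):
Base rate for 7254.61 is 18.5% + ¥2.69/unit.
Origin Ravos qualifies under the Bralistan–Ravos agreement and 7254.61 is covered: preferential rate 14.5% applies instead.
Duty = ¥198,998.80 × 14.5% = ¥28,854.83.
Total = ¥17,627.50 + ¥1,734.55 + ¥28,854.83 = ¥48,216.88.

¥48,216.88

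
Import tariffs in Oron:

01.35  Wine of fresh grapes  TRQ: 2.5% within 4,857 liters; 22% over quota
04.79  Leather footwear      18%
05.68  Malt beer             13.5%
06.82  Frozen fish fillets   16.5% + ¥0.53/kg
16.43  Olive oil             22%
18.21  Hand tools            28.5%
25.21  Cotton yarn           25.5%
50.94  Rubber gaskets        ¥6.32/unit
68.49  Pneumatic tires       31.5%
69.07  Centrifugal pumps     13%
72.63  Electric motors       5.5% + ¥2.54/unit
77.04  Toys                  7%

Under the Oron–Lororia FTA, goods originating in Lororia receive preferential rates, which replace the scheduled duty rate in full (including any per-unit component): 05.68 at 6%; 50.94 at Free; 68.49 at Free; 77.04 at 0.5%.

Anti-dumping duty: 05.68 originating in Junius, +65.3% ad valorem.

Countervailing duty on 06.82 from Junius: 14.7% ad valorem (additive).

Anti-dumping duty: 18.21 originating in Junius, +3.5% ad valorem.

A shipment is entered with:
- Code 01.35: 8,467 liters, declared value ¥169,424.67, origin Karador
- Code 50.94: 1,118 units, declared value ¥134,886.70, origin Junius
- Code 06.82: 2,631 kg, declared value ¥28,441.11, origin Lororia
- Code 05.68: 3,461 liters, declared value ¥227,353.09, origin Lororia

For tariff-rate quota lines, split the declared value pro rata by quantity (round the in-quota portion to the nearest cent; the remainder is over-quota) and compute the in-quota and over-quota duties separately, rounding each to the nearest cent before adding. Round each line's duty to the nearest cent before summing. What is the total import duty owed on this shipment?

Line 1 (01.35, Karador, 8,467 liters, ¥169,424.67):
Code 01.35 is under a tariff-rate quota (threshold 4,857 liters). In-quota: 4,857 liters at 2.5%; over-quota: 3,610 liters at 22%.
Pro-rata value split: in-quota = ¥169,424.67 × 4,857/8,467 = ¥97,188.57; over-quota = ¥169,424.67 − ¥97,188.57 = ¥72,236.10.
In-quota duty = ¥97,188.57 × 2.5% = ¥2,429.71. Over-quota duty = ¥72,236.10 × 22% = ¥15,891.94.
Line duty = ¥2,429.71 + ¥15,891.94 = ¥18,321.65.
Line 2 (50.94, Junius, 1,118 units, ¥134,886.70):
Base rate for 50.94 is ¥6.32/unit.
50.94 has an FTA preferential rate, but origin Junius is not Lororia; base rate stands.
Duty = 1,118 × ¥6.32 = ¥7,065.76.
Line 3 (06.82, Lororia, 2,631 kg, ¥28,441.11):
Base rate for 06.82 is 16.5% + ¥0.53/kg.
Origin Lororia is the FTA partner but 06.82 is not on the preference list; base rate stands.
The additional-duty order on 06.82 targets Junius, not Lororia; it does not apply.
Duty = ¥28,441.11 × 16.5% + 2,631 × ¥0.53 = ¥6,087.21.
Line 4 (05.68, Lororia, 3,461 liters, ¥227,353.09):
Base rate for 05.68 is 13.5%.
Origin Lororia qualifies under the Oron–Lororia agreement and 05.68 is covered: preferential rate 6% applies instead.
The additional-duty order on 05.68 targets Junius, not Lororia; it does not apply.
Duty = ¥227,353.09 × 6% = ¥13,641.19.
Total = ¥18,321.65 + ¥7,065.76 + ¥6,087.21 + ¥13,641.19 = ¥45,115.81.

¥45,115.81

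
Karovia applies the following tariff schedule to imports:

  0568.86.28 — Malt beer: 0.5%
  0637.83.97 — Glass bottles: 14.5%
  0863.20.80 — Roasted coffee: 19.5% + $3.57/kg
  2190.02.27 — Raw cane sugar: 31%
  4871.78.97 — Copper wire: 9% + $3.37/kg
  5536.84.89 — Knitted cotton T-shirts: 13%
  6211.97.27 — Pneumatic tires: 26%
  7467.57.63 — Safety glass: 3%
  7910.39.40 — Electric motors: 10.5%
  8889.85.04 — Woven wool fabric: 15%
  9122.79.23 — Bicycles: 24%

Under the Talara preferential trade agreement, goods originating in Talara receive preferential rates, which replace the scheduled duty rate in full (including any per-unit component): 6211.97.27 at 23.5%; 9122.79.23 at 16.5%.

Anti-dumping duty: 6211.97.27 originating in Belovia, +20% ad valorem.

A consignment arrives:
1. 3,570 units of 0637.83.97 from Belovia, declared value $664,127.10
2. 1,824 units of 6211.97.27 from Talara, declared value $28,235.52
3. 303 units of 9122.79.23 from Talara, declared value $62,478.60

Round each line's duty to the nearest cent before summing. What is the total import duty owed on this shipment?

$113,242.75

Line 1 (0637.83.97, Belovia, 3,570 units, $664,127.10):
Base rate for 0637.83.97 is 14.5%.
Duty = $664,127.10 × 14.5% = $96,298.43.
Line 2 (6211.97.27, Talara, 1,824 units, $28,235.52):
Base rate for 6211.97.27 is 26%.
Origin Talara qualifies under the Karovia–Talara agreement and 6211.97.27 is covered: preferential rate 23.5% applies instead.
The additional-duty order on 6211.97.27 targets Belovia, not Talara; it does not apply.
Duty = $28,235.52 × 23.5% = $6,635.35.
Line 3 (9122.79.23, Talara, 303 units, $62,478.60):
Base rate for 9122.79.23 is 24%.
Origin Talara qualifies under the Karovia–Talara agreement and 9122.79.23 is covered: preferential rate 16.5% applies instead.
Duty = $62,478.60 × 16.5% = $10,308.97.
Total = $96,298.43 + $6,635.35 + $10,308.97 = $113,242.75.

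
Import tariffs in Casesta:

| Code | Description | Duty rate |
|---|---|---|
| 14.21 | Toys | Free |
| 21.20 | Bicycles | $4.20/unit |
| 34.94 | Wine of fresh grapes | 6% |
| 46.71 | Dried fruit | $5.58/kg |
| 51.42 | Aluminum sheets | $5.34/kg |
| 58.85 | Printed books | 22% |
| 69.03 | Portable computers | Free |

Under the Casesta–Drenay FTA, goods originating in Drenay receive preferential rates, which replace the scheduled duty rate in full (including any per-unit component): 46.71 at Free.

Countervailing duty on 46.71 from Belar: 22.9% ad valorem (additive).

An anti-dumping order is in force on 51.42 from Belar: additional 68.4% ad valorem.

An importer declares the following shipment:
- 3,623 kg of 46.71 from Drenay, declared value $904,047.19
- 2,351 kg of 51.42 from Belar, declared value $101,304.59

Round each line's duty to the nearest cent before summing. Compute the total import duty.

Line 1 (46.71, Drenay, 3,623 kg, $904,047.19):
Base rate for 46.71 is $5.58/kg.
Origin Drenay qualifies under the Casesta–Drenay agreement and 46.71 is covered: preferential rate Free applies instead.
The additional-duty order on 46.71 targets Belar, not Drenay; it does not apply.
Duty = $904,047.19 × 0% = $0.00.
Line 2 (51.42, Belar, 2,351 kg, $101,304.59):
Base rate for 51.42 is $5.34/kg.
Additional duty on 51.42 from Belar: +68.4% ad valorem. Applied ad valorem rate = 68.4%.
Duty = $101,304.59 × 68.4% + 2,351 × $5.34 = $81,846.68.
Total = $0.00 + $81,846.68 = $81,846.68.

$81,846.68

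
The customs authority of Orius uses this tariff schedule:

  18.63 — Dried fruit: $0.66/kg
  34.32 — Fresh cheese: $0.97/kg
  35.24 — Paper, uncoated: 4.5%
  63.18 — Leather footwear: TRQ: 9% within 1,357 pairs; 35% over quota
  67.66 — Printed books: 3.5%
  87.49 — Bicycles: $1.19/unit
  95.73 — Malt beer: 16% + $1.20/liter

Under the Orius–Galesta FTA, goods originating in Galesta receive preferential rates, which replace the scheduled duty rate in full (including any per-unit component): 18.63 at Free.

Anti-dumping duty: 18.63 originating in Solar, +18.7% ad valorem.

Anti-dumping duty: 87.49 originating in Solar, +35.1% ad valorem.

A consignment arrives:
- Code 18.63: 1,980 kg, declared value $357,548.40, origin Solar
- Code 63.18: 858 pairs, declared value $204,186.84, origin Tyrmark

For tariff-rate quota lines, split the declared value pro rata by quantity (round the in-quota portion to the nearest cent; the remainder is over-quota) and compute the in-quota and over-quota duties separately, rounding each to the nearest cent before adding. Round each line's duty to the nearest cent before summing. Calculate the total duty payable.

$86,545.17

Line 1 (18.63, Solar, 1,980 kg, $357,548.40):
Base rate for 18.63 is $0.66/kg.
18.63 has an FTA preferential rate, but origin Solar is not Galesta; base rate stands.
Additional duty on 18.63 from Solar: +18.7% ad valorem. Applied ad valorem rate = 18.7%.
Duty = $357,548.40 × 18.7% + 1,980 × $0.66 = $68,168.35.
Line 2 (63.18, Tyrmark, 858 pairs, $204,186.84):
Code 63.18 is under a tariff-rate quota (threshold 1,357 pairs). Quantity 858 pairs is within the quota, so the in-quota rate 9% applies to the full value.
Duty = $204,186.84 × 9% = $18,376.82.
Total = $68,168.35 + $18,376.82 = $86,545.17.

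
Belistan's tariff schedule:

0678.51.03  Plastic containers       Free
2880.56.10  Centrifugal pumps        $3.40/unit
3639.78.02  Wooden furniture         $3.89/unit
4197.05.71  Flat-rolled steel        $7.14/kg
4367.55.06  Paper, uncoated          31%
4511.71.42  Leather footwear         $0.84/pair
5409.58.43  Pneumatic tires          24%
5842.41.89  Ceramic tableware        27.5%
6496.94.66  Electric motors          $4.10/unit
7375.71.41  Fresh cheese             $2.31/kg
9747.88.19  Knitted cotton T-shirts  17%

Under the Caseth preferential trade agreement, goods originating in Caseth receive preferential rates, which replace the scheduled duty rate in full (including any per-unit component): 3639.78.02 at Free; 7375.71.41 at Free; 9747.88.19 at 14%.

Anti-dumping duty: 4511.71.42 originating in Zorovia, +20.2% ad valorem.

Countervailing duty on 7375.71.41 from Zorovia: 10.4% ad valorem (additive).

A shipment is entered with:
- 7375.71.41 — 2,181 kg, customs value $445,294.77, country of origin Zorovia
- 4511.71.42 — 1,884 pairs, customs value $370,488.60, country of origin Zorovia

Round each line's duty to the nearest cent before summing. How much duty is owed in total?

Line 1 (7375.71.41, Zorovia, 2,181 kg, $445,294.77):
Base rate for 7375.71.41 is $2.31/kg.
7375.71.41 has an FTA preferential rate, but origin Zorovia is not Caseth; base rate stands.
Additional duty on 7375.71.41 from Zorovia: +10.4% ad valorem. Applied ad valorem rate = 10.4%.
Duty = $445,294.77 × 10.4% + 2,181 × $2.31 = $51,348.77.
Line 2 (4511.71.42, Zorovia, 1,884 pairs, $370,488.60):
Base rate for 4511.71.42 is $0.84/pair.
Additional duty on 4511.71.42 from Zorovia: +20.2% ad valorem. Applied ad valorem rate = 20.2%.
Duty = $370,488.60 × 20.2% + 1,884 × $0.84 = $76,421.26.
Total = $51,348.77 + $76,421.26 = $127,770.03.

$127,770.03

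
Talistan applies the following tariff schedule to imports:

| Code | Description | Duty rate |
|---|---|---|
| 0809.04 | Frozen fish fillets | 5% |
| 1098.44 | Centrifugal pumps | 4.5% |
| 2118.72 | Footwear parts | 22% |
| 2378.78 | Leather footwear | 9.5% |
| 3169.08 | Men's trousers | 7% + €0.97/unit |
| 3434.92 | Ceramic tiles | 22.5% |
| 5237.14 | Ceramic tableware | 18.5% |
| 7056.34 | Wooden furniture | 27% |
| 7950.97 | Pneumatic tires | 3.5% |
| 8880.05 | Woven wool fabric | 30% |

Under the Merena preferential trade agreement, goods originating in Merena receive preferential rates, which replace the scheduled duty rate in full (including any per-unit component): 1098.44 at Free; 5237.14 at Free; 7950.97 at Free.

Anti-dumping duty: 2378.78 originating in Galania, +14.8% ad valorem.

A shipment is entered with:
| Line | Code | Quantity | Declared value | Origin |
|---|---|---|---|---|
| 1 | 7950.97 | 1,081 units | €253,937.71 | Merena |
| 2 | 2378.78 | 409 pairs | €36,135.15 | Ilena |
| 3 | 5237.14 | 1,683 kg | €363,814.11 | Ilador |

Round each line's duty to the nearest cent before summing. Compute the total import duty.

Line 1 (7950.97, Merena, 1,081 units, €253,937.71):
Base rate for 7950.97 is 3.5%.
Origin Merena qualifies under the Talistan–Merena agreement and 7950.97 is covered: preferential rate Free applies instead.
Duty = €253,937.71 × 0% = €0.00.
Line 2 (2378.78, Ilena, 409 pairs, €36,135.15):
Base rate for 2378.78 is 9.5%.
The additional-duty order on 2378.78 targets Galania, not Ilena; it does not apply.
Duty = €36,135.15 × 9.5% = €3,432.84.
Line 3 (5237.14, Ilador, 1,683 kg, €363,814.11):
Base rate for 5237.14 is 18.5%.
5237.14 has an FTA preferential rate, but origin Ilador is not Merena; base rate stands.
Duty = €363,814.11 × 18.5% = €67,305.61.
Total = €0.00 + €3,432.84 + €67,305.61 = €70,738.45.

€70,738.45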